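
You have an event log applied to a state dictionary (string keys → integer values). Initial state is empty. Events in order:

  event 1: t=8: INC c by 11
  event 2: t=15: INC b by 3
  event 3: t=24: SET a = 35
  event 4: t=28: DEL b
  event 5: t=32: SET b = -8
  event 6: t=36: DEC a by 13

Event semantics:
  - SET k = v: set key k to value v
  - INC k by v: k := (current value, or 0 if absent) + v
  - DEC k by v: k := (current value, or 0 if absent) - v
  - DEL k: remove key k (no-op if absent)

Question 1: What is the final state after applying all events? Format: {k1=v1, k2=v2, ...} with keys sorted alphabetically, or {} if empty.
Answer: {a=22, b=-8, c=11}

Derivation:
  after event 1 (t=8: INC c by 11): {c=11}
  after event 2 (t=15: INC b by 3): {b=3, c=11}
  after event 3 (t=24: SET a = 35): {a=35, b=3, c=11}
  after event 4 (t=28: DEL b): {a=35, c=11}
  after event 5 (t=32: SET b = -8): {a=35, b=-8, c=11}
  after event 6 (t=36: DEC a by 13): {a=22, b=-8, c=11}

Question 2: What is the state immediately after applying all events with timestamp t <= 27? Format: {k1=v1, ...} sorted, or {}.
Answer: {a=35, b=3, c=11}

Derivation:
Apply events with t <= 27 (3 events):
  after event 1 (t=8: INC c by 11): {c=11}
  after event 2 (t=15: INC b by 3): {b=3, c=11}
  after event 3 (t=24: SET a = 35): {a=35, b=3, c=11}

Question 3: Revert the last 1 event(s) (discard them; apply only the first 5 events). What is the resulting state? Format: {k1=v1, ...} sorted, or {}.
Answer: {a=35, b=-8, c=11}

Derivation:
Keep first 5 events (discard last 1):
  after event 1 (t=8: INC c by 11): {c=11}
  after event 2 (t=15: INC b by 3): {b=3, c=11}
  after event 3 (t=24: SET a = 35): {a=35, b=3, c=11}
  after event 4 (t=28: DEL b): {a=35, c=11}
  after event 5 (t=32: SET b = -8): {a=35, b=-8, c=11}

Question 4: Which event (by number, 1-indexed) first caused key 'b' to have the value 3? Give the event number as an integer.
Answer: 2

Derivation:
Looking for first event where b becomes 3:
  event 2: b (absent) -> 3  <-- first match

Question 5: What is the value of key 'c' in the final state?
Track key 'c' through all 6 events:
  event 1 (t=8: INC c by 11): c (absent) -> 11
  event 2 (t=15: INC b by 3): c unchanged
  event 3 (t=24: SET a = 35): c unchanged
  event 4 (t=28: DEL b): c unchanged
  event 5 (t=32: SET b = -8): c unchanged
  event 6 (t=36: DEC a by 13): c unchanged
Final: c = 11

Answer: 11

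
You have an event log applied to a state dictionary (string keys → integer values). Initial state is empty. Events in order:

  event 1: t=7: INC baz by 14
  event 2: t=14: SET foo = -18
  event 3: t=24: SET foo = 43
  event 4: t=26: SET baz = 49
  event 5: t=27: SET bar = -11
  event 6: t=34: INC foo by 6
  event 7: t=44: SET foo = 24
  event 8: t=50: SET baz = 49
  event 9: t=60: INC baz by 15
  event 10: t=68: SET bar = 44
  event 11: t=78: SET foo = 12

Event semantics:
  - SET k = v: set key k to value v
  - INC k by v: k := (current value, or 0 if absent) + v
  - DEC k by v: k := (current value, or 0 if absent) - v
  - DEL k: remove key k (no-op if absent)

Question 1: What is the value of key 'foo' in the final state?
Track key 'foo' through all 11 events:
  event 1 (t=7: INC baz by 14): foo unchanged
  event 2 (t=14: SET foo = -18): foo (absent) -> -18
  event 3 (t=24: SET foo = 43): foo -18 -> 43
  event 4 (t=26: SET baz = 49): foo unchanged
  event 5 (t=27: SET bar = -11): foo unchanged
  event 6 (t=34: INC foo by 6): foo 43 -> 49
  event 7 (t=44: SET foo = 24): foo 49 -> 24
  event 8 (t=50: SET baz = 49): foo unchanged
  event 9 (t=60: INC baz by 15): foo unchanged
  event 10 (t=68: SET bar = 44): foo unchanged
  event 11 (t=78: SET foo = 12): foo 24 -> 12
Final: foo = 12

Answer: 12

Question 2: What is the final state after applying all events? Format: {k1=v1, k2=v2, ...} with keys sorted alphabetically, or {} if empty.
Answer: {bar=44, baz=64, foo=12}

Derivation:
  after event 1 (t=7: INC baz by 14): {baz=14}
  after event 2 (t=14: SET foo = -18): {baz=14, foo=-18}
  after event 3 (t=24: SET foo = 43): {baz=14, foo=43}
  after event 4 (t=26: SET baz = 49): {baz=49, foo=43}
  after event 5 (t=27: SET bar = -11): {bar=-11, baz=49, foo=43}
  after event 6 (t=34: INC foo by 6): {bar=-11, baz=49, foo=49}
  after event 7 (t=44: SET foo = 24): {bar=-11, baz=49, foo=24}
  after event 8 (t=50: SET baz = 49): {bar=-11, baz=49, foo=24}
  after event 9 (t=60: INC baz by 15): {bar=-11, baz=64, foo=24}
  after event 10 (t=68: SET bar = 44): {bar=44, baz=64, foo=24}
  after event 11 (t=78: SET foo = 12): {bar=44, baz=64, foo=12}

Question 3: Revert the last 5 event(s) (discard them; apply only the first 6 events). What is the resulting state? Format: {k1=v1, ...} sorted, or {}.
Keep first 6 events (discard last 5):
  after event 1 (t=7: INC baz by 14): {baz=14}
  after event 2 (t=14: SET foo = -18): {baz=14, foo=-18}
  after event 3 (t=24: SET foo = 43): {baz=14, foo=43}
  after event 4 (t=26: SET baz = 49): {baz=49, foo=43}
  after event 5 (t=27: SET bar = -11): {bar=-11, baz=49, foo=43}
  after event 6 (t=34: INC foo by 6): {bar=-11, baz=49, foo=49}

Answer: {bar=-11, baz=49, foo=49}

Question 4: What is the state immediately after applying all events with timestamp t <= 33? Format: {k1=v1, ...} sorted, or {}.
Apply events with t <= 33 (5 events):
  after event 1 (t=7: INC baz by 14): {baz=14}
  after event 2 (t=14: SET foo = -18): {baz=14, foo=-18}
  after event 3 (t=24: SET foo = 43): {baz=14, foo=43}
  after event 4 (t=26: SET baz = 49): {baz=49, foo=43}
  after event 5 (t=27: SET bar = -11): {bar=-11, baz=49, foo=43}

Answer: {bar=-11, baz=49, foo=43}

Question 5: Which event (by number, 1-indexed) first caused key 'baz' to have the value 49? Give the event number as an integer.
Answer: 4

Derivation:
Looking for first event where baz becomes 49:
  event 1: baz = 14
  event 2: baz = 14
  event 3: baz = 14
  event 4: baz 14 -> 49  <-- first match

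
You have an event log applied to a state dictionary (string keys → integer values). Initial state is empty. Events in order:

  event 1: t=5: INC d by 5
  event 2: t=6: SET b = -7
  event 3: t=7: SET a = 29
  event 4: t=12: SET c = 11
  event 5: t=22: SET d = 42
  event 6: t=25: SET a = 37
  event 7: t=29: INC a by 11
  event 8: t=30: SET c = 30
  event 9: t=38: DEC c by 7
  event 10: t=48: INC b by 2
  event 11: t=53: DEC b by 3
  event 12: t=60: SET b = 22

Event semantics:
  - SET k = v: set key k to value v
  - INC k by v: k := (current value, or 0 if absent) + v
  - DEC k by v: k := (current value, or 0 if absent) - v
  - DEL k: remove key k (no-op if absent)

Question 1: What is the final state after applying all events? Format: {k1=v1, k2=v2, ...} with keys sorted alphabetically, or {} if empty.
Answer: {a=48, b=22, c=23, d=42}

Derivation:
  after event 1 (t=5: INC d by 5): {d=5}
  after event 2 (t=6: SET b = -7): {b=-7, d=5}
  after event 3 (t=7: SET a = 29): {a=29, b=-7, d=5}
  after event 4 (t=12: SET c = 11): {a=29, b=-7, c=11, d=5}
  after event 5 (t=22: SET d = 42): {a=29, b=-7, c=11, d=42}
  after event 6 (t=25: SET a = 37): {a=37, b=-7, c=11, d=42}
  after event 7 (t=29: INC a by 11): {a=48, b=-7, c=11, d=42}
  after event 8 (t=30: SET c = 30): {a=48, b=-7, c=30, d=42}
  after event 9 (t=38: DEC c by 7): {a=48, b=-7, c=23, d=42}
  after event 10 (t=48: INC b by 2): {a=48, b=-5, c=23, d=42}
  after event 11 (t=53: DEC b by 3): {a=48, b=-8, c=23, d=42}
  after event 12 (t=60: SET b = 22): {a=48, b=22, c=23, d=42}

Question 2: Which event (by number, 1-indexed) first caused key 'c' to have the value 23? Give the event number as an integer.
Looking for first event where c becomes 23:
  event 4: c = 11
  event 5: c = 11
  event 6: c = 11
  event 7: c = 11
  event 8: c = 30
  event 9: c 30 -> 23  <-- first match

Answer: 9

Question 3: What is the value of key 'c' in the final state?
Answer: 23

Derivation:
Track key 'c' through all 12 events:
  event 1 (t=5: INC d by 5): c unchanged
  event 2 (t=6: SET b = -7): c unchanged
  event 3 (t=7: SET a = 29): c unchanged
  event 4 (t=12: SET c = 11): c (absent) -> 11
  event 5 (t=22: SET d = 42): c unchanged
  event 6 (t=25: SET a = 37): c unchanged
  event 7 (t=29: INC a by 11): c unchanged
  event 8 (t=30: SET c = 30): c 11 -> 30
  event 9 (t=38: DEC c by 7): c 30 -> 23
  event 10 (t=48: INC b by 2): c unchanged
  event 11 (t=53: DEC b by 3): c unchanged
  event 12 (t=60: SET b = 22): c unchanged
Final: c = 23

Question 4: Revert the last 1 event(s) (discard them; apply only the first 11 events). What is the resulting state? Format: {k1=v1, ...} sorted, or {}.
Answer: {a=48, b=-8, c=23, d=42}

Derivation:
Keep first 11 events (discard last 1):
  after event 1 (t=5: INC d by 5): {d=5}
  after event 2 (t=6: SET b = -7): {b=-7, d=5}
  after event 3 (t=7: SET a = 29): {a=29, b=-7, d=5}
  after event 4 (t=12: SET c = 11): {a=29, b=-7, c=11, d=5}
  after event 5 (t=22: SET d = 42): {a=29, b=-7, c=11, d=42}
  after event 6 (t=25: SET a = 37): {a=37, b=-7, c=11, d=42}
  after event 7 (t=29: INC a by 11): {a=48, b=-7, c=11, d=42}
  after event 8 (t=30: SET c = 30): {a=48, b=-7, c=30, d=42}
  after event 9 (t=38: DEC c by 7): {a=48, b=-7, c=23, d=42}
  after event 10 (t=48: INC b by 2): {a=48, b=-5, c=23, d=42}
  after event 11 (t=53: DEC b by 3): {a=48, b=-8, c=23, d=42}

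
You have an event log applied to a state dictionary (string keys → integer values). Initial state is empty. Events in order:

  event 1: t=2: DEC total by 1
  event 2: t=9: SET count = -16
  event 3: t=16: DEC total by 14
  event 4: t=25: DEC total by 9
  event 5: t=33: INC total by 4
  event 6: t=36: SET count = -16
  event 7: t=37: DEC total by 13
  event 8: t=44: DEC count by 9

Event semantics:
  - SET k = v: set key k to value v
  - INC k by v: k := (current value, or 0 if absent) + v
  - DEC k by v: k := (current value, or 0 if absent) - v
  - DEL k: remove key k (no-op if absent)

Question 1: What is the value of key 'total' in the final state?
Answer: -33

Derivation:
Track key 'total' through all 8 events:
  event 1 (t=2: DEC total by 1): total (absent) -> -1
  event 2 (t=9: SET count = -16): total unchanged
  event 3 (t=16: DEC total by 14): total -1 -> -15
  event 4 (t=25: DEC total by 9): total -15 -> -24
  event 5 (t=33: INC total by 4): total -24 -> -20
  event 6 (t=36: SET count = -16): total unchanged
  event 7 (t=37: DEC total by 13): total -20 -> -33
  event 8 (t=44: DEC count by 9): total unchanged
Final: total = -33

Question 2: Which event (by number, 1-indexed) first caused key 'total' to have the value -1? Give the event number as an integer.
Answer: 1

Derivation:
Looking for first event where total becomes -1:
  event 1: total (absent) -> -1  <-- first match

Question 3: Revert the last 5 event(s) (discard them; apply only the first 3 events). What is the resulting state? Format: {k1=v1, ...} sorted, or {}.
Answer: {count=-16, total=-15}

Derivation:
Keep first 3 events (discard last 5):
  after event 1 (t=2: DEC total by 1): {total=-1}
  after event 2 (t=9: SET count = -16): {count=-16, total=-1}
  after event 3 (t=16: DEC total by 14): {count=-16, total=-15}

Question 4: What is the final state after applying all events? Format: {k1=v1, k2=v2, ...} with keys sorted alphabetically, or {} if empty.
  after event 1 (t=2: DEC total by 1): {total=-1}
  after event 2 (t=9: SET count = -16): {count=-16, total=-1}
  after event 3 (t=16: DEC total by 14): {count=-16, total=-15}
  after event 4 (t=25: DEC total by 9): {count=-16, total=-24}
  after event 5 (t=33: INC total by 4): {count=-16, total=-20}
  after event 6 (t=36: SET count = -16): {count=-16, total=-20}
  after event 7 (t=37: DEC total by 13): {count=-16, total=-33}
  after event 8 (t=44: DEC count by 9): {count=-25, total=-33}

Answer: {count=-25, total=-33}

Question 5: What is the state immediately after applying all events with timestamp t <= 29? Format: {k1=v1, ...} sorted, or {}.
Answer: {count=-16, total=-24}

Derivation:
Apply events with t <= 29 (4 events):
  after event 1 (t=2: DEC total by 1): {total=-1}
  after event 2 (t=9: SET count = -16): {count=-16, total=-1}
  after event 3 (t=16: DEC total by 14): {count=-16, total=-15}
  after event 4 (t=25: DEC total by 9): {count=-16, total=-24}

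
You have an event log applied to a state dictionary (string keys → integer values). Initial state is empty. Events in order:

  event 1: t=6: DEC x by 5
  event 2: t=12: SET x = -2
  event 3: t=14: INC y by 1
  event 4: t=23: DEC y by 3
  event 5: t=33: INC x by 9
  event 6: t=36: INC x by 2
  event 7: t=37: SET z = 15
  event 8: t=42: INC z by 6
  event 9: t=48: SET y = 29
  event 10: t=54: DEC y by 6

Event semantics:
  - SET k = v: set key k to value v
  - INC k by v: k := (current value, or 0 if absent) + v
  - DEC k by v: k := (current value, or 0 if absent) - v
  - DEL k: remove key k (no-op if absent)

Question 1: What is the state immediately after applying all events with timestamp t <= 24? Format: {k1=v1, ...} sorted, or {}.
Apply events with t <= 24 (4 events):
  after event 1 (t=6: DEC x by 5): {x=-5}
  after event 2 (t=12: SET x = -2): {x=-2}
  after event 3 (t=14: INC y by 1): {x=-2, y=1}
  after event 4 (t=23: DEC y by 3): {x=-2, y=-2}

Answer: {x=-2, y=-2}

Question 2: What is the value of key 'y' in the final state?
Answer: 23

Derivation:
Track key 'y' through all 10 events:
  event 1 (t=6: DEC x by 5): y unchanged
  event 2 (t=12: SET x = -2): y unchanged
  event 3 (t=14: INC y by 1): y (absent) -> 1
  event 4 (t=23: DEC y by 3): y 1 -> -2
  event 5 (t=33: INC x by 9): y unchanged
  event 6 (t=36: INC x by 2): y unchanged
  event 7 (t=37: SET z = 15): y unchanged
  event 8 (t=42: INC z by 6): y unchanged
  event 9 (t=48: SET y = 29): y -2 -> 29
  event 10 (t=54: DEC y by 6): y 29 -> 23
Final: y = 23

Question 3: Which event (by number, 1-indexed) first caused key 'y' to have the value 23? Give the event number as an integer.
Looking for first event where y becomes 23:
  event 3: y = 1
  event 4: y = -2
  event 5: y = -2
  event 6: y = -2
  event 7: y = -2
  event 8: y = -2
  event 9: y = 29
  event 10: y 29 -> 23  <-- first match

Answer: 10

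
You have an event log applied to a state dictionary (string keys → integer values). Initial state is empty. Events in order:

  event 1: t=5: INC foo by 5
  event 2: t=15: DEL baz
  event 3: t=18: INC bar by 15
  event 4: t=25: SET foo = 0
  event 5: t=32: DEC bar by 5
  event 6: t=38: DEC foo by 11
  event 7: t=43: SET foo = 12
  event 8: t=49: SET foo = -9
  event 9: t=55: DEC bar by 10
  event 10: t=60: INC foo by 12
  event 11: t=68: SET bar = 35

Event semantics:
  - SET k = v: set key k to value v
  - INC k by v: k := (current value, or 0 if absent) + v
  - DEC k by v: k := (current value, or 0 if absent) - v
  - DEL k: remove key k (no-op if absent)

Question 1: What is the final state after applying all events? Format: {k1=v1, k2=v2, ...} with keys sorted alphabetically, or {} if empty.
  after event 1 (t=5: INC foo by 5): {foo=5}
  after event 2 (t=15: DEL baz): {foo=5}
  after event 3 (t=18: INC bar by 15): {bar=15, foo=5}
  after event 4 (t=25: SET foo = 0): {bar=15, foo=0}
  after event 5 (t=32: DEC bar by 5): {bar=10, foo=0}
  after event 6 (t=38: DEC foo by 11): {bar=10, foo=-11}
  after event 7 (t=43: SET foo = 12): {bar=10, foo=12}
  after event 8 (t=49: SET foo = -9): {bar=10, foo=-9}
  after event 9 (t=55: DEC bar by 10): {bar=0, foo=-9}
  after event 10 (t=60: INC foo by 12): {bar=0, foo=3}
  after event 11 (t=68: SET bar = 35): {bar=35, foo=3}

Answer: {bar=35, foo=3}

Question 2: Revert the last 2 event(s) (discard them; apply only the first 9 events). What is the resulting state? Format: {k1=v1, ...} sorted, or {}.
Keep first 9 events (discard last 2):
  after event 1 (t=5: INC foo by 5): {foo=5}
  after event 2 (t=15: DEL baz): {foo=5}
  after event 3 (t=18: INC bar by 15): {bar=15, foo=5}
  after event 4 (t=25: SET foo = 0): {bar=15, foo=0}
  after event 5 (t=32: DEC bar by 5): {bar=10, foo=0}
  after event 6 (t=38: DEC foo by 11): {bar=10, foo=-11}
  after event 7 (t=43: SET foo = 12): {bar=10, foo=12}
  after event 8 (t=49: SET foo = -9): {bar=10, foo=-9}
  after event 9 (t=55: DEC bar by 10): {bar=0, foo=-9}

Answer: {bar=0, foo=-9}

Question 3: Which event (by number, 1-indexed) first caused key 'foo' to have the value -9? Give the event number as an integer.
Looking for first event where foo becomes -9:
  event 1: foo = 5
  event 2: foo = 5
  event 3: foo = 5
  event 4: foo = 0
  event 5: foo = 0
  event 6: foo = -11
  event 7: foo = 12
  event 8: foo 12 -> -9  <-- first match

Answer: 8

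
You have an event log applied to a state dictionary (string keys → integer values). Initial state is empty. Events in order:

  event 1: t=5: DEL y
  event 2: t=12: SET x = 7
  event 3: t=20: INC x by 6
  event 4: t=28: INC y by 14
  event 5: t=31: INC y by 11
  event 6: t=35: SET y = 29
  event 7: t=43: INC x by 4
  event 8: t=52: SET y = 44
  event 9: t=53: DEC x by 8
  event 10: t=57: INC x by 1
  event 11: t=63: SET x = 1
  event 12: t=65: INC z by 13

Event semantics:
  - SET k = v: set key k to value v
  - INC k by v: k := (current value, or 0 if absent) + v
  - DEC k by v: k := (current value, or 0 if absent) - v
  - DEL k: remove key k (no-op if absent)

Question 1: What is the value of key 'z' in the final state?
Answer: 13

Derivation:
Track key 'z' through all 12 events:
  event 1 (t=5: DEL y): z unchanged
  event 2 (t=12: SET x = 7): z unchanged
  event 3 (t=20: INC x by 6): z unchanged
  event 4 (t=28: INC y by 14): z unchanged
  event 5 (t=31: INC y by 11): z unchanged
  event 6 (t=35: SET y = 29): z unchanged
  event 7 (t=43: INC x by 4): z unchanged
  event 8 (t=52: SET y = 44): z unchanged
  event 9 (t=53: DEC x by 8): z unchanged
  event 10 (t=57: INC x by 1): z unchanged
  event 11 (t=63: SET x = 1): z unchanged
  event 12 (t=65: INC z by 13): z (absent) -> 13
Final: z = 13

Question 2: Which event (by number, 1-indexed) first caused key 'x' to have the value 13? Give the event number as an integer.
Answer: 3

Derivation:
Looking for first event where x becomes 13:
  event 2: x = 7
  event 3: x 7 -> 13  <-- first match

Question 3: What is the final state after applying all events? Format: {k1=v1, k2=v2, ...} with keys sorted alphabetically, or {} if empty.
Answer: {x=1, y=44, z=13}

Derivation:
  after event 1 (t=5: DEL y): {}
  after event 2 (t=12: SET x = 7): {x=7}
  after event 3 (t=20: INC x by 6): {x=13}
  after event 4 (t=28: INC y by 14): {x=13, y=14}
  after event 5 (t=31: INC y by 11): {x=13, y=25}
  after event 6 (t=35: SET y = 29): {x=13, y=29}
  after event 7 (t=43: INC x by 4): {x=17, y=29}
  after event 8 (t=52: SET y = 44): {x=17, y=44}
  after event 9 (t=53: DEC x by 8): {x=9, y=44}
  after event 10 (t=57: INC x by 1): {x=10, y=44}
  after event 11 (t=63: SET x = 1): {x=1, y=44}
  after event 12 (t=65: INC z by 13): {x=1, y=44, z=13}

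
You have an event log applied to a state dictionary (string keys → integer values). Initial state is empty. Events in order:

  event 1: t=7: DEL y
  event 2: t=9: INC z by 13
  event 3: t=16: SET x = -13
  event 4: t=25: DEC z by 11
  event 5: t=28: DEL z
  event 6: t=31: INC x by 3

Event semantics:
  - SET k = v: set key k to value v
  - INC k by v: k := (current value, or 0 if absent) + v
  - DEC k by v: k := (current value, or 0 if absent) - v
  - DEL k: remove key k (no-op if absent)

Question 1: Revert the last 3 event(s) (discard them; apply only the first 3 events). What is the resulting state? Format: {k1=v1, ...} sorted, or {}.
Keep first 3 events (discard last 3):
  after event 1 (t=7: DEL y): {}
  after event 2 (t=9: INC z by 13): {z=13}
  after event 3 (t=16: SET x = -13): {x=-13, z=13}

Answer: {x=-13, z=13}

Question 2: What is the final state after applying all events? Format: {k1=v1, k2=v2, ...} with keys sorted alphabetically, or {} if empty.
Answer: {x=-10}

Derivation:
  after event 1 (t=7: DEL y): {}
  after event 2 (t=9: INC z by 13): {z=13}
  after event 3 (t=16: SET x = -13): {x=-13, z=13}
  after event 4 (t=25: DEC z by 11): {x=-13, z=2}
  after event 5 (t=28: DEL z): {x=-13}
  after event 6 (t=31: INC x by 3): {x=-10}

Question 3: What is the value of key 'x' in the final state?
Answer: -10

Derivation:
Track key 'x' through all 6 events:
  event 1 (t=7: DEL y): x unchanged
  event 2 (t=9: INC z by 13): x unchanged
  event 3 (t=16: SET x = -13): x (absent) -> -13
  event 4 (t=25: DEC z by 11): x unchanged
  event 5 (t=28: DEL z): x unchanged
  event 6 (t=31: INC x by 3): x -13 -> -10
Final: x = -10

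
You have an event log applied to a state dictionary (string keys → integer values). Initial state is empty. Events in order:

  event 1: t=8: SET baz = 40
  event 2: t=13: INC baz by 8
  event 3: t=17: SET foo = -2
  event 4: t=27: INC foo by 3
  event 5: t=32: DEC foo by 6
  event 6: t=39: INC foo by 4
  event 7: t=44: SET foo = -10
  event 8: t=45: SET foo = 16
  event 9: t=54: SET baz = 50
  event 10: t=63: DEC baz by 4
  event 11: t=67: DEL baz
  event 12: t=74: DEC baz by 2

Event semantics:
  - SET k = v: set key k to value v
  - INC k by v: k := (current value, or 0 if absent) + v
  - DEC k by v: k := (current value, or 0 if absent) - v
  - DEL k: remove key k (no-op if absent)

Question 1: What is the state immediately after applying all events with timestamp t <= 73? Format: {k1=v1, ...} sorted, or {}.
Answer: {foo=16}

Derivation:
Apply events with t <= 73 (11 events):
  after event 1 (t=8: SET baz = 40): {baz=40}
  after event 2 (t=13: INC baz by 8): {baz=48}
  after event 3 (t=17: SET foo = -2): {baz=48, foo=-2}
  after event 4 (t=27: INC foo by 3): {baz=48, foo=1}
  after event 5 (t=32: DEC foo by 6): {baz=48, foo=-5}
  after event 6 (t=39: INC foo by 4): {baz=48, foo=-1}
  after event 7 (t=44: SET foo = -10): {baz=48, foo=-10}
  after event 8 (t=45: SET foo = 16): {baz=48, foo=16}
  after event 9 (t=54: SET baz = 50): {baz=50, foo=16}
  after event 10 (t=63: DEC baz by 4): {baz=46, foo=16}
  after event 11 (t=67: DEL baz): {foo=16}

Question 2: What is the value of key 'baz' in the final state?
Answer: -2

Derivation:
Track key 'baz' through all 12 events:
  event 1 (t=8: SET baz = 40): baz (absent) -> 40
  event 2 (t=13: INC baz by 8): baz 40 -> 48
  event 3 (t=17: SET foo = -2): baz unchanged
  event 4 (t=27: INC foo by 3): baz unchanged
  event 5 (t=32: DEC foo by 6): baz unchanged
  event 6 (t=39: INC foo by 4): baz unchanged
  event 7 (t=44: SET foo = -10): baz unchanged
  event 8 (t=45: SET foo = 16): baz unchanged
  event 9 (t=54: SET baz = 50): baz 48 -> 50
  event 10 (t=63: DEC baz by 4): baz 50 -> 46
  event 11 (t=67: DEL baz): baz 46 -> (absent)
  event 12 (t=74: DEC baz by 2): baz (absent) -> -2
Final: baz = -2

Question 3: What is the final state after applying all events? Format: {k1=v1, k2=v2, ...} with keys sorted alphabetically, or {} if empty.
  after event 1 (t=8: SET baz = 40): {baz=40}
  after event 2 (t=13: INC baz by 8): {baz=48}
  after event 3 (t=17: SET foo = -2): {baz=48, foo=-2}
  after event 4 (t=27: INC foo by 3): {baz=48, foo=1}
  after event 5 (t=32: DEC foo by 6): {baz=48, foo=-5}
  after event 6 (t=39: INC foo by 4): {baz=48, foo=-1}
  after event 7 (t=44: SET foo = -10): {baz=48, foo=-10}
  after event 8 (t=45: SET foo = 16): {baz=48, foo=16}
  after event 9 (t=54: SET baz = 50): {baz=50, foo=16}
  after event 10 (t=63: DEC baz by 4): {baz=46, foo=16}
  after event 11 (t=67: DEL baz): {foo=16}
  after event 12 (t=74: DEC baz by 2): {baz=-2, foo=16}

Answer: {baz=-2, foo=16}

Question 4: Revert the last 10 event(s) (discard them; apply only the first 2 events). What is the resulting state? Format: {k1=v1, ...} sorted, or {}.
Keep first 2 events (discard last 10):
  after event 1 (t=8: SET baz = 40): {baz=40}
  after event 2 (t=13: INC baz by 8): {baz=48}

Answer: {baz=48}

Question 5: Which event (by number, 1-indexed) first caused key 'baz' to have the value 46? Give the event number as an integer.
Answer: 10

Derivation:
Looking for first event where baz becomes 46:
  event 1: baz = 40
  event 2: baz = 48
  event 3: baz = 48
  event 4: baz = 48
  event 5: baz = 48
  event 6: baz = 48
  event 7: baz = 48
  event 8: baz = 48
  event 9: baz = 50
  event 10: baz 50 -> 46  <-- first match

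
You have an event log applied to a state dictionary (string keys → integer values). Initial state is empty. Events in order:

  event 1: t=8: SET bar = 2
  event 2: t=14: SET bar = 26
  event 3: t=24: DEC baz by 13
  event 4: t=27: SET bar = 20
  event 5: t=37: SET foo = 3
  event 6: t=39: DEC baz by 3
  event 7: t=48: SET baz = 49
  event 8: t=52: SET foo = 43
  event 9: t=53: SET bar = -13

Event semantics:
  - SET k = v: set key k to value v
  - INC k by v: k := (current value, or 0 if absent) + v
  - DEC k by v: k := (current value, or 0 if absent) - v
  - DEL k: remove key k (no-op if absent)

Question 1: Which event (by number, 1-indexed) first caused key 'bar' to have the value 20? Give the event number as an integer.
Answer: 4

Derivation:
Looking for first event where bar becomes 20:
  event 1: bar = 2
  event 2: bar = 26
  event 3: bar = 26
  event 4: bar 26 -> 20  <-- first match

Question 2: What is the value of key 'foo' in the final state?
Answer: 43

Derivation:
Track key 'foo' through all 9 events:
  event 1 (t=8: SET bar = 2): foo unchanged
  event 2 (t=14: SET bar = 26): foo unchanged
  event 3 (t=24: DEC baz by 13): foo unchanged
  event 4 (t=27: SET bar = 20): foo unchanged
  event 5 (t=37: SET foo = 3): foo (absent) -> 3
  event 6 (t=39: DEC baz by 3): foo unchanged
  event 7 (t=48: SET baz = 49): foo unchanged
  event 8 (t=52: SET foo = 43): foo 3 -> 43
  event 9 (t=53: SET bar = -13): foo unchanged
Final: foo = 43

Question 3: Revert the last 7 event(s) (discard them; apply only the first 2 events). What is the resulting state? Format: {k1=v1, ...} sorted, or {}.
Answer: {bar=26}

Derivation:
Keep first 2 events (discard last 7):
  after event 1 (t=8: SET bar = 2): {bar=2}
  after event 2 (t=14: SET bar = 26): {bar=26}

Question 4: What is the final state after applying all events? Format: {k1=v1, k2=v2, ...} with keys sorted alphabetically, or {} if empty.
Answer: {bar=-13, baz=49, foo=43}

Derivation:
  after event 1 (t=8: SET bar = 2): {bar=2}
  after event 2 (t=14: SET bar = 26): {bar=26}
  after event 3 (t=24: DEC baz by 13): {bar=26, baz=-13}
  after event 4 (t=27: SET bar = 20): {bar=20, baz=-13}
  after event 5 (t=37: SET foo = 3): {bar=20, baz=-13, foo=3}
  after event 6 (t=39: DEC baz by 3): {bar=20, baz=-16, foo=3}
  after event 7 (t=48: SET baz = 49): {bar=20, baz=49, foo=3}
  after event 8 (t=52: SET foo = 43): {bar=20, baz=49, foo=43}
  after event 9 (t=53: SET bar = -13): {bar=-13, baz=49, foo=43}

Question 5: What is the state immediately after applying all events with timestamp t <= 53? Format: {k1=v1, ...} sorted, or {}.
Answer: {bar=-13, baz=49, foo=43}

Derivation:
Apply events with t <= 53 (9 events):
  after event 1 (t=8: SET bar = 2): {bar=2}
  after event 2 (t=14: SET bar = 26): {bar=26}
  after event 3 (t=24: DEC baz by 13): {bar=26, baz=-13}
  after event 4 (t=27: SET bar = 20): {bar=20, baz=-13}
  after event 5 (t=37: SET foo = 3): {bar=20, baz=-13, foo=3}
  after event 6 (t=39: DEC baz by 3): {bar=20, baz=-16, foo=3}
  after event 7 (t=48: SET baz = 49): {bar=20, baz=49, foo=3}
  after event 8 (t=52: SET foo = 43): {bar=20, baz=49, foo=43}
  after event 9 (t=53: SET bar = -13): {bar=-13, baz=49, foo=43}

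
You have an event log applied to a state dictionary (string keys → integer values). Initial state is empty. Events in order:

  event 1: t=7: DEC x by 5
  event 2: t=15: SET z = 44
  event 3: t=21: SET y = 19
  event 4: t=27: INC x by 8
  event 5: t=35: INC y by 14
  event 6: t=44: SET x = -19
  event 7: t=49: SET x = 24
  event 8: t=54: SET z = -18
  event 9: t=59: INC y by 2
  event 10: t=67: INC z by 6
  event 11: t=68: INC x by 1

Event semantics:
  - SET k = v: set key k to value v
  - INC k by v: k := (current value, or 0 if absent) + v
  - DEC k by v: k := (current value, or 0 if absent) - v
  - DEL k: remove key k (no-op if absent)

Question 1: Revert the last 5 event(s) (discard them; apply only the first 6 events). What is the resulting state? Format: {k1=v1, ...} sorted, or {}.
Keep first 6 events (discard last 5):
  after event 1 (t=7: DEC x by 5): {x=-5}
  after event 2 (t=15: SET z = 44): {x=-5, z=44}
  after event 3 (t=21: SET y = 19): {x=-5, y=19, z=44}
  after event 4 (t=27: INC x by 8): {x=3, y=19, z=44}
  after event 5 (t=35: INC y by 14): {x=3, y=33, z=44}
  after event 6 (t=44: SET x = -19): {x=-19, y=33, z=44}

Answer: {x=-19, y=33, z=44}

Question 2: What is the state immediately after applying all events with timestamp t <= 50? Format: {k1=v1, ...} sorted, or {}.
Apply events with t <= 50 (7 events):
  after event 1 (t=7: DEC x by 5): {x=-5}
  after event 2 (t=15: SET z = 44): {x=-5, z=44}
  after event 3 (t=21: SET y = 19): {x=-5, y=19, z=44}
  after event 4 (t=27: INC x by 8): {x=3, y=19, z=44}
  after event 5 (t=35: INC y by 14): {x=3, y=33, z=44}
  after event 6 (t=44: SET x = -19): {x=-19, y=33, z=44}
  after event 7 (t=49: SET x = 24): {x=24, y=33, z=44}

Answer: {x=24, y=33, z=44}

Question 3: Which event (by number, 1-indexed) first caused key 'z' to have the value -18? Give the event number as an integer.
Answer: 8

Derivation:
Looking for first event where z becomes -18:
  event 2: z = 44
  event 3: z = 44
  event 4: z = 44
  event 5: z = 44
  event 6: z = 44
  event 7: z = 44
  event 8: z 44 -> -18  <-- first match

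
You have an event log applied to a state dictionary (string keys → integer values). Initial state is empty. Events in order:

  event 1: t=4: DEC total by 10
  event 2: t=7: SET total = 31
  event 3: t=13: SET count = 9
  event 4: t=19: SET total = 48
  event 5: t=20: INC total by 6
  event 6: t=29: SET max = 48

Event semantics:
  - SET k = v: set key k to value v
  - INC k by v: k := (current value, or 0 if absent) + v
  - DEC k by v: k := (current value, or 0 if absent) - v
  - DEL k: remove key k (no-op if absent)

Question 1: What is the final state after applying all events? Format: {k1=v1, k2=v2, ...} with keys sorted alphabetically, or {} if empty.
Answer: {count=9, max=48, total=54}

Derivation:
  after event 1 (t=4: DEC total by 10): {total=-10}
  after event 2 (t=7: SET total = 31): {total=31}
  after event 3 (t=13: SET count = 9): {count=9, total=31}
  after event 4 (t=19: SET total = 48): {count=9, total=48}
  after event 5 (t=20: INC total by 6): {count=9, total=54}
  after event 6 (t=29: SET max = 48): {count=9, max=48, total=54}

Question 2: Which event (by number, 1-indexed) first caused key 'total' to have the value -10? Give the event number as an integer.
Answer: 1

Derivation:
Looking for first event where total becomes -10:
  event 1: total (absent) -> -10  <-- first match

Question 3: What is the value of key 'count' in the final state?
Answer: 9

Derivation:
Track key 'count' through all 6 events:
  event 1 (t=4: DEC total by 10): count unchanged
  event 2 (t=7: SET total = 31): count unchanged
  event 3 (t=13: SET count = 9): count (absent) -> 9
  event 4 (t=19: SET total = 48): count unchanged
  event 5 (t=20: INC total by 6): count unchanged
  event 6 (t=29: SET max = 48): count unchanged
Final: count = 9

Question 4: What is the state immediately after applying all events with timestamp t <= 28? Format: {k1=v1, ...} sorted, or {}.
Apply events with t <= 28 (5 events):
  after event 1 (t=4: DEC total by 10): {total=-10}
  after event 2 (t=7: SET total = 31): {total=31}
  after event 3 (t=13: SET count = 9): {count=9, total=31}
  after event 4 (t=19: SET total = 48): {count=9, total=48}
  after event 5 (t=20: INC total by 6): {count=9, total=54}

Answer: {count=9, total=54}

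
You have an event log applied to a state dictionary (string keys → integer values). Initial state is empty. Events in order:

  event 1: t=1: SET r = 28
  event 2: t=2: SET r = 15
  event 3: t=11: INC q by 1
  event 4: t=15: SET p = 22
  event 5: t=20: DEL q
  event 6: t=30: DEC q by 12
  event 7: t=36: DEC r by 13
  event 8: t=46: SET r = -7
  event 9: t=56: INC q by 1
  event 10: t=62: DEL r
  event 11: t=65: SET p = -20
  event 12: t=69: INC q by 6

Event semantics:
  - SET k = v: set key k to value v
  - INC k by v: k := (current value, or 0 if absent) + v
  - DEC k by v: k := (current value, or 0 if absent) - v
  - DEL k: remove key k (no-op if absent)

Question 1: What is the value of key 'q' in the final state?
Track key 'q' through all 12 events:
  event 1 (t=1: SET r = 28): q unchanged
  event 2 (t=2: SET r = 15): q unchanged
  event 3 (t=11: INC q by 1): q (absent) -> 1
  event 4 (t=15: SET p = 22): q unchanged
  event 5 (t=20: DEL q): q 1 -> (absent)
  event 6 (t=30: DEC q by 12): q (absent) -> -12
  event 7 (t=36: DEC r by 13): q unchanged
  event 8 (t=46: SET r = -7): q unchanged
  event 9 (t=56: INC q by 1): q -12 -> -11
  event 10 (t=62: DEL r): q unchanged
  event 11 (t=65: SET p = -20): q unchanged
  event 12 (t=69: INC q by 6): q -11 -> -5
Final: q = -5

Answer: -5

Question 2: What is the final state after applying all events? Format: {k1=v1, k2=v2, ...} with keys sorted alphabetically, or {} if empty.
  after event 1 (t=1: SET r = 28): {r=28}
  after event 2 (t=2: SET r = 15): {r=15}
  after event 3 (t=11: INC q by 1): {q=1, r=15}
  after event 4 (t=15: SET p = 22): {p=22, q=1, r=15}
  after event 5 (t=20: DEL q): {p=22, r=15}
  after event 6 (t=30: DEC q by 12): {p=22, q=-12, r=15}
  after event 7 (t=36: DEC r by 13): {p=22, q=-12, r=2}
  after event 8 (t=46: SET r = -7): {p=22, q=-12, r=-7}
  after event 9 (t=56: INC q by 1): {p=22, q=-11, r=-7}
  after event 10 (t=62: DEL r): {p=22, q=-11}
  after event 11 (t=65: SET p = -20): {p=-20, q=-11}
  after event 12 (t=69: INC q by 6): {p=-20, q=-5}

Answer: {p=-20, q=-5}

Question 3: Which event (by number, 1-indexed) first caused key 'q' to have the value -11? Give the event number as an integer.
Looking for first event where q becomes -11:
  event 3: q = 1
  event 4: q = 1
  event 5: q = (absent)
  event 6: q = -12
  event 7: q = -12
  event 8: q = -12
  event 9: q -12 -> -11  <-- first match

Answer: 9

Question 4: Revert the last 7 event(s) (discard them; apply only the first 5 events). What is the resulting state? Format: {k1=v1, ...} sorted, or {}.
Keep first 5 events (discard last 7):
  after event 1 (t=1: SET r = 28): {r=28}
  after event 2 (t=2: SET r = 15): {r=15}
  after event 3 (t=11: INC q by 1): {q=1, r=15}
  after event 4 (t=15: SET p = 22): {p=22, q=1, r=15}
  after event 5 (t=20: DEL q): {p=22, r=15}

Answer: {p=22, r=15}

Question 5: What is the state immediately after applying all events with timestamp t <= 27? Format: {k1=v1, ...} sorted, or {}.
Apply events with t <= 27 (5 events):
  after event 1 (t=1: SET r = 28): {r=28}
  after event 2 (t=2: SET r = 15): {r=15}
  after event 3 (t=11: INC q by 1): {q=1, r=15}
  after event 4 (t=15: SET p = 22): {p=22, q=1, r=15}
  after event 5 (t=20: DEL q): {p=22, r=15}

Answer: {p=22, r=15}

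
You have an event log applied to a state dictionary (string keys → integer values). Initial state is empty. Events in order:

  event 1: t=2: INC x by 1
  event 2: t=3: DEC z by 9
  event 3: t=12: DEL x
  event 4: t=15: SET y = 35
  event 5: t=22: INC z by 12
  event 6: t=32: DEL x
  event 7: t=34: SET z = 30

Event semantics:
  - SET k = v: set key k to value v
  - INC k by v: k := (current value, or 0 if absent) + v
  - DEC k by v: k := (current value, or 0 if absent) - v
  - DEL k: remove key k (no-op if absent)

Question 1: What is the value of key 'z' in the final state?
Answer: 30

Derivation:
Track key 'z' through all 7 events:
  event 1 (t=2: INC x by 1): z unchanged
  event 2 (t=3: DEC z by 9): z (absent) -> -9
  event 3 (t=12: DEL x): z unchanged
  event 4 (t=15: SET y = 35): z unchanged
  event 5 (t=22: INC z by 12): z -9 -> 3
  event 6 (t=32: DEL x): z unchanged
  event 7 (t=34: SET z = 30): z 3 -> 30
Final: z = 30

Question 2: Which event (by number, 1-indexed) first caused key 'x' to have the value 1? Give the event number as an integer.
Looking for first event where x becomes 1:
  event 1: x (absent) -> 1  <-- first match

Answer: 1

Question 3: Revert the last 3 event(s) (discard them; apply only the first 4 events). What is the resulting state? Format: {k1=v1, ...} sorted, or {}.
Keep first 4 events (discard last 3):
  after event 1 (t=2: INC x by 1): {x=1}
  after event 2 (t=3: DEC z by 9): {x=1, z=-9}
  after event 3 (t=12: DEL x): {z=-9}
  after event 4 (t=15: SET y = 35): {y=35, z=-9}

Answer: {y=35, z=-9}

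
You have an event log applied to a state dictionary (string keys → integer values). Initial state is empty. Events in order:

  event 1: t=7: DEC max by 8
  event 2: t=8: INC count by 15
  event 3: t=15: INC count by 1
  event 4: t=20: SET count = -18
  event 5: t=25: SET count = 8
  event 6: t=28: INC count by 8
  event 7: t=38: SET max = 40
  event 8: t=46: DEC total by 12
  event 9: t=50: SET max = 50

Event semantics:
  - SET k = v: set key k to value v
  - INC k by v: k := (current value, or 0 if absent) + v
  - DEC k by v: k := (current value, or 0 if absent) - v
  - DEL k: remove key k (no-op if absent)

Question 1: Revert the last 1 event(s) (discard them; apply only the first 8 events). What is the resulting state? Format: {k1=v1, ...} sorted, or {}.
Answer: {count=16, max=40, total=-12}

Derivation:
Keep first 8 events (discard last 1):
  after event 1 (t=7: DEC max by 8): {max=-8}
  after event 2 (t=8: INC count by 15): {count=15, max=-8}
  after event 3 (t=15: INC count by 1): {count=16, max=-8}
  after event 4 (t=20: SET count = -18): {count=-18, max=-8}
  after event 5 (t=25: SET count = 8): {count=8, max=-8}
  after event 6 (t=28: INC count by 8): {count=16, max=-8}
  after event 7 (t=38: SET max = 40): {count=16, max=40}
  after event 8 (t=46: DEC total by 12): {count=16, max=40, total=-12}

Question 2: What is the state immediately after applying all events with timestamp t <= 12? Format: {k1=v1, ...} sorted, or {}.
Answer: {count=15, max=-8}

Derivation:
Apply events with t <= 12 (2 events):
  after event 1 (t=7: DEC max by 8): {max=-8}
  after event 2 (t=8: INC count by 15): {count=15, max=-8}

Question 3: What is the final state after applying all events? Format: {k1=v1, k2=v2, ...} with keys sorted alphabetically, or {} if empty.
Answer: {count=16, max=50, total=-12}

Derivation:
  after event 1 (t=7: DEC max by 8): {max=-8}
  after event 2 (t=8: INC count by 15): {count=15, max=-8}
  after event 3 (t=15: INC count by 1): {count=16, max=-8}
  after event 4 (t=20: SET count = -18): {count=-18, max=-8}
  after event 5 (t=25: SET count = 8): {count=8, max=-8}
  after event 6 (t=28: INC count by 8): {count=16, max=-8}
  after event 7 (t=38: SET max = 40): {count=16, max=40}
  after event 8 (t=46: DEC total by 12): {count=16, max=40, total=-12}
  after event 9 (t=50: SET max = 50): {count=16, max=50, total=-12}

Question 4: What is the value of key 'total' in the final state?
Track key 'total' through all 9 events:
  event 1 (t=7: DEC max by 8): total unchanged
  event 2 (t=8: INC count by 15): total unchanged
  event 3 (t=15: INC count by 1): total unchanged
  event 4 (t=20: SET count = -18): total unchanged
  event 5 (t=25: SET count = 8): total unchanged
  event 6 (t=28: INC count by 8): total unchanged
  event 7 (t=38: SET max = 40): total unchanged
  event 8 (t=46: DEC total by 12): total (absent) -> -12
  event 9 (t=50: SET max = 50): total unchanged
Final: total = -12

Answer: -12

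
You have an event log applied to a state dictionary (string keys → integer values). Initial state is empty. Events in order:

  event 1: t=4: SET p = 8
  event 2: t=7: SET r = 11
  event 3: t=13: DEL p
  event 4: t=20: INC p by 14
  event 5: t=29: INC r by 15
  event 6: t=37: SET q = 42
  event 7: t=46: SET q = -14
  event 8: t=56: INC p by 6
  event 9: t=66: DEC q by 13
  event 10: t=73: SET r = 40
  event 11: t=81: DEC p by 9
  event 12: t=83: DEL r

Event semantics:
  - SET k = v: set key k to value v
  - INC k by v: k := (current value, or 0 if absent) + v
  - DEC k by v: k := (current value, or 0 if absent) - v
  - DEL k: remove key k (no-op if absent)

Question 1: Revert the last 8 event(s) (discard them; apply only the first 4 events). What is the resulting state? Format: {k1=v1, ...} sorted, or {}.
Answer: {p=14, r=11}

Derivation:
Keep first 4 events (discard last 8):
  after event 1 (t=4: SET p = 8): {p=8}
  after event 2 (t=7: SET r = 11): {p=8, r=11}
  after event 3 (t=13: DEL p): {r=11}
  after event 4 (t=20: INC p by 14): {p=14, r=11}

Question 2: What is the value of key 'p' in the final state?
Answer: 11

Derivation:
Track key 'p' through all 12 events:
  event 1 (t=4: SET p = 8): p (absent) -> 8
  event 2 (t=7: SET r = 11): p unchanged
  event 3 (t=13: DEL p): p 8 -> (absent)
  event 4 (t=20: INC p by 14): p (absent) -> 14
  event 5 (t=29: INC r by 15): p unchanged
  event 6 (t=37: SET q = 42): p unchanged
  event 7 (t=46: SET q = -14): p unchanged
  event 8 (t=56: INC p by 6): p 14 -> 20
  event 9 (t=66: DEC q by 13): p unchanged
  event 10 (t=73: SET r = 40): p unchanged
  event 11 (t=81: DEC p by 9): p 20 -> 11
  event 12 (t=83: DEL r): p unchanged
Final: p = 11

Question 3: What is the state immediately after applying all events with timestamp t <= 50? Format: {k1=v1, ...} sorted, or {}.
Apply events with t <= 50 (7 events):
  after event 1 (t=4: SET p = 8): {p=8}
  after event 2 (t=7: SET r = 11): {p=8, r=11}
  after event 3 (t=13: DEL p): {r=11}
  after event 4 (t=20: INC p by 14): {p=14, r=11}
  after event 5 (t=29: INC r by 15): {p=14, r=26}
  after event 6 (t=37: SET q = 42): {p=14, q=42, r=26}
  after event 7 (t=46: SET q = -14): {p=14, q=-14, r=26}

Answer: {p=14, q=-14, r=26}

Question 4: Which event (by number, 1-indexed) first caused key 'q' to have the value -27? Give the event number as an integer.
Looking for first event where q becomes -27:
  event 6: q = 42
  event 7: q = -14
  event 8: q = -14
  event 9: q -14 -> -27  <-- first match

Answer: 9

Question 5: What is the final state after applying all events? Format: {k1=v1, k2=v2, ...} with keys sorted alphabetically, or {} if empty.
  after event 1 (t=4: SET p = 8): {p=8}
  after event 2 (t=7: SET r = 11): {p=8, r=11}
  after event 3 (t=13: DEL p): {r=11}
  after event 4 (t=20: INC p by 14): {p=14, r=11}
  after event 5 (t=29: INC r by 15): {p=14, r=26}
  after event 6 (t=37: SET q = 42): {p=14, q=42, r=26}
  after event 7 (t=46: SET q = -14): {p=14, q=-14, r=26}
  after event 8 (t=56: INC p by 6): {p=20, q=-14, r=26}
  after event 9 (t=66: DEC q by 13): {p=20, q=-27, r=26}
  after event 10 (t=73: SET r = 40): {p=20, q=-27, r=40}
  after event 11 (t=81: DEC p by 9): {p=11, q=-27, r=40}
  after event 12 (t=83: DEL r): {p=11, q=-27}

Answer: {p=11, q=-27}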